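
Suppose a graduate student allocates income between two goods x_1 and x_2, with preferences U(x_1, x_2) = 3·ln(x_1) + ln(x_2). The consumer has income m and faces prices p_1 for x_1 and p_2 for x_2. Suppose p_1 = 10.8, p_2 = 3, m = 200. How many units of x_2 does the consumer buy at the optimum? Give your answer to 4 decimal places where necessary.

x_2* = 16.6667

The MRS is 3·x_2/x_1. Set MRS = p_1/p_2.
So 3·p_2·x_2 = p_1·x_1; combined with the budget, a share 0.75 of income goes to x_1.
Demand: x_1*(p_1,p_2,m) = 0.75·m/p_1 and x_2* = 0.25·m/p_2.
At p_1=10.8, p_2=3, m=200: x_2* = 0.25·200/3 = 16.6667.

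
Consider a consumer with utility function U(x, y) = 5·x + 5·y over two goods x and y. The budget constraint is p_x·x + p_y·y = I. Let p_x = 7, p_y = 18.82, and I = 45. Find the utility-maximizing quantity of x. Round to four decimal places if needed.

x* = 6.4286

Linear utility — the consumer picks whichever good has higher MU/price: 5/7 = 0.7143 vs 5/18.82 = 0.2657.
x gives more utility per dollar, so spend all income on x: x* = I/p_x, y* = 0.
Numerically: x* = 6.4286, y* = 0.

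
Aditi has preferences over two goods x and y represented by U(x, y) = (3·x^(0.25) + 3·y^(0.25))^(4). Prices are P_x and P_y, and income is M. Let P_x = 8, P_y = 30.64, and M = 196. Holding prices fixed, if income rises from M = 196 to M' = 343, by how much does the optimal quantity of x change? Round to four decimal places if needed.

Δx* = 11.2101

MU_x ∝ 3·x^(-0.75), MU_y ∝ 3·y^(-0.75), so MRS = (y/x)^(0.75) = P_x/P_y.
Hence y/x = (P_x/P_y)^(1/(0.75)), i.e. raised to the 4/3 power.
Substitute y = (y/x)·x into the budget: x* = M/(P_x + P_y·(y/x)).
Numerically y/x = 0.166879, so x* = 196/(8 + 30.64·0.166879) = 14.9468.
At M' = 343: x* = 26.1569. Change: 26.1569 − 14.9468 = 11.2101.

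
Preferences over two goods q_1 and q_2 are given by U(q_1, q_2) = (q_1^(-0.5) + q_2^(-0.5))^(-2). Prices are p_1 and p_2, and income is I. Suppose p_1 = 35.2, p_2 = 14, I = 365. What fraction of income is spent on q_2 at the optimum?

With the ratio pinned down, the budget gives q_1* = I/(p_1 + p_2·(q_2/q_1)) and q_2* = (q_2/q_1)·q_1*.
Numerically q_2/q_1 = 1.849026, so q_1* = 365/(35.2 + 14·1.849026) = 5.9751 and q_2* = 1.849026·5.9751 = 11.0482.
Expenditure on q_2: 14·11.0482 = 154.6748; share = 0.4238.

share on q_2 = 0.4238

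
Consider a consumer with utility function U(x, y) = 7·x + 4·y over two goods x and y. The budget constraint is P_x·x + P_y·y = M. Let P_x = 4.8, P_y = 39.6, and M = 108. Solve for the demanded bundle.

x* = 22.5, y* = 0

Numerically: x* = 22.5, y* = 0.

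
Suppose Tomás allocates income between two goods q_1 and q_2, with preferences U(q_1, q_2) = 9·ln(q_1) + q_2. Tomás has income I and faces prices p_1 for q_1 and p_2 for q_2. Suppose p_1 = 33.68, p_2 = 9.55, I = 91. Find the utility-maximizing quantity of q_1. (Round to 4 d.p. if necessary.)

q_1* = 2.552

Set MRS = p_1/p_2: (9/q_1)/1 = p_1/p_2.
So q_1*(p_1,p_2) = 9·p_2/p_1, independent of income; and q_2* = (I − 9·p_2)/p_2.
At the given prices: q_1* = 9·9.55/33.68 = 2.552.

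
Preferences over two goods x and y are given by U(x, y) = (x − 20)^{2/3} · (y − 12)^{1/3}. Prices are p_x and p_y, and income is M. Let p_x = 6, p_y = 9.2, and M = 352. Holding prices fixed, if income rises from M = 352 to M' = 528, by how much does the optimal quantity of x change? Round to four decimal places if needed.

Δx* = 19.5556

Let x' = x−20, y' = y−12. MRS = 2·y'/x' = p_x/p_y.
After buying the subsistence bundle (20, 12), a share 2/3 of the remaining income goes to x: x* = 20 + 2/3·(M − 20p_x − 12p_y)/p_x.
Discretionary income = 352 − 20·6 − 12·9.2 = 121.6; x* = 20 + 2/3·121.6/6 = 33.5111.
At M' = 528: x* = 53.0667. Change: 53.0667 − 33.5111 = 19.5556.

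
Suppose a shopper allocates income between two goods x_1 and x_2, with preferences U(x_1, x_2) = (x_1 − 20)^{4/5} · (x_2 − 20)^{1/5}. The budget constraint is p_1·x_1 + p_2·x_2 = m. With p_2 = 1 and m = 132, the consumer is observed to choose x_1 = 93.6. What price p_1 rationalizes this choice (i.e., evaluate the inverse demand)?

p_1 = 1

MRS = 4·(x_2−20)/(x_1−20). Tangency with p_1/p_2 gives x_2−20 = (1/4)·(p_1/p_2)·(x_1−20).
After buying the subsistence bundle (20, 20), a share 0.8 of the remaining income goes to x_1: x_1* = 20 + 0.8·(m − 20p_1 − 20p_2)/p_1.
Set x_1* = 93.6 in the demand function and solve for p_1: p_1 = 1.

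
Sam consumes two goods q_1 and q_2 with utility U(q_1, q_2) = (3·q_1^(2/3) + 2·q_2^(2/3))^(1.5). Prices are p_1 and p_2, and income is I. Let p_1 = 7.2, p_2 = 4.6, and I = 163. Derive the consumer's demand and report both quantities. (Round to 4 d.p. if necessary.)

Numerically q_2/q_1 = 1.136188, so q_1* = 163/(7.2 + 4.6·1.136188) = 13.1172 and q_2* = 1.136188·13.1172 = 14.9036.

q_1* = 13.1172, q_2* = 14.9036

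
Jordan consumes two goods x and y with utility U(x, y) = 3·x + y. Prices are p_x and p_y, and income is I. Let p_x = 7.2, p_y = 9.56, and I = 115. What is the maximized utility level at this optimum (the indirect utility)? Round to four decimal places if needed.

Perfect substitutes: compare marginal utility per dollar. 3/p_x vs 1/p_y → 0.4167 vs 0.1046.
x gives more utility per dollar, so spend all income on x: x* = I/p_x, y* = 0.
Numerically: x* = 15.9722, y* = 0.
Utility at the optimum: U(15.9722, 0) = 47.9167.

V = 47.9167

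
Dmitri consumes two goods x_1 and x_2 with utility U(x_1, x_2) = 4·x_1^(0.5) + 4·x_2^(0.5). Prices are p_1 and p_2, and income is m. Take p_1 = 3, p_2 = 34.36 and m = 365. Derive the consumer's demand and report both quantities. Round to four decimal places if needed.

MU_x_1 ∝ 4·x_1^(-0.5), MU_x_2 ∝ 4·x_2^(-0.5), so MRS = (x_2/x_1)^(0.5) = p_1/p_2.
Hence x_2/x_1 = (p_1/p_2)^(1/(0.5)), i.e. raised to the 2 power.
Substitute x_2 = (x_2/x_1)·x_1 into the budget: x_1* = m/(p_1 + p_2·(x_2/x_1)).
Numerically x_2/x_1 = 0.007623, so x_1* = 365/(3 + 34.36·0.007623) = 111.8969 and x_2* = 0.007623·111.8969 = 0.853.

x_1* = 111.8969, x_2* = 0.853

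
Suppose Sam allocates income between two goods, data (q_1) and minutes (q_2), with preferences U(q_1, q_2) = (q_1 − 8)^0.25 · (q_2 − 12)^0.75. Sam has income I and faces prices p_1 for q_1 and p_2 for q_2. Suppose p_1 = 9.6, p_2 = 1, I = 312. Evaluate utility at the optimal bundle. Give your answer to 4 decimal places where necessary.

MRS = (1/3)·(q_2−12)/(q_1−8). Tangency with p_1/p_2 gives q_2−12 = 3·(p_1/p_2)·(q_1−8).
After buying the subsistence bundle (8, 12), a share 0.25 of the remaining income goes to q_1: q_1* = 8 + 0.25·(I − 8p_1 − 12p_2)/p_1.
Discretionary income = 312 − 8·9.6 − 12·1 = 223.2; q_1* = 8 + 0.25·223.2/9.6 = 13.8125; q_2* = 12 + 0.75·223.2/1 = 179.4.
Utility at the optimum: U(13.8125, 179.4) = 72.2616.

V = 72.2616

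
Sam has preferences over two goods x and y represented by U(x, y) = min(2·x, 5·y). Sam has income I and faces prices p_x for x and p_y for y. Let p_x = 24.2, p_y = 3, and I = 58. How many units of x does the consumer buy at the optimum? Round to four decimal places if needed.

x* = 2.2835

Leontief preferences: the optimum is at the kink where x/5 = y/2, i.e. y = (2/5)·x.
Budget: p_x·x + p_y·(2/5)·x = I, so (5·p_x + 2·p_y)·x = 5·I.
Demand: x*(p_x,p_y,I) = 5·I/(5·p_x + 2·p_y), y* = 2·I/(5·p_x + 2·p_y).
Here 5·24.2 + 2·3 = 127, giving x* = 2.2835.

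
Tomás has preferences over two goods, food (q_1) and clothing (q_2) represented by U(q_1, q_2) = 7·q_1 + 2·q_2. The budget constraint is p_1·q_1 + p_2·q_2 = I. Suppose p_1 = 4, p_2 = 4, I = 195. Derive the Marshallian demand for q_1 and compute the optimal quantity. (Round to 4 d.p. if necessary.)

Linear utility — the consumer picks whichever good has higher MU/price: 7/4 = 1.75 vs 2/4 = 0.5.
q_1 gives more utility per dollar, so spend all income on q_1: q_1* = I/p_1, q_2* = 0.
Numerically: q_1* = 48.75, q_2* = 0.

q_1* = 48.75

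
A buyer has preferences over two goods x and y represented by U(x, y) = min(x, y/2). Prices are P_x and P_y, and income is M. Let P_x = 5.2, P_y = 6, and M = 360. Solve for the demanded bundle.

With perfect complements, no substitution: consume in ratio x:y = 1:2.
Budget: P_x·x + P_y·2·x = M, so (P_x + 2·P_y)·x = M.
Demand: x*(P_x,P_y,M) = M/(P_x + 2·P_y), y* = 2·M/(P_x + 2·P_y).
Here 5.2 + 2·6 = 17.2, giving x* = 20.9302 and y* = 41.8605.

x* = 20.9302, y* = 41.8605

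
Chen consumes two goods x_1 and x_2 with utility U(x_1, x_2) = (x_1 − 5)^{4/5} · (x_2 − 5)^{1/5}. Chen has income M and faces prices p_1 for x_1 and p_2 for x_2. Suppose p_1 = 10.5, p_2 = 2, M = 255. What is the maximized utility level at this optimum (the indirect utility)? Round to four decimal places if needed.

This is Cobb-Douglas in (x_1−5, x_2−5): tangency gives 0.8·p_2·(x_2−5) = 0.2·p_1·(x_1−5).
Substituting into the budget: x_1* = 5 + 0.8·(M − 5·p_1 − 5·p_2)/p_1, and x_2* = 5 + 0.2·(…)/p_2.
Discretionary income = 255 − 5·10.5 − 5·2 = 192.5; x_1* = 5 + 0.8·192.5/10.5 = 19.6667; x_2* = 5 + 0.2·192.5/2 = 24.25.
Utility at the optimum: U(19.6667, 24.25) = 15.4864.

V = 15.4864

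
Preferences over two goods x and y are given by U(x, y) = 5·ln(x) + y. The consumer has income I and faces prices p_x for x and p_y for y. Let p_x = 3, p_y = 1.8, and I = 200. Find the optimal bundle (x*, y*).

x* = 3, y* = 106.1111

MU_x = 5/x, MU_y = 1. Tangency: 5/x = p_x/p_y.
So x*(p_x,p_y) = 5·p_y/p_x, independent of income; and y* = (I − 5·p_y)/p_y.
At the given prices: x* = 5·1.8/3 = 3, and y* = 106.1111.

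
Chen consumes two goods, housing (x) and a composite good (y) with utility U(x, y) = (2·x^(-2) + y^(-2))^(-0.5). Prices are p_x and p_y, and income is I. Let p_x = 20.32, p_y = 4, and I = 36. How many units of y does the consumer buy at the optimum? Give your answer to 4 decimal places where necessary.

y* = 1.9055

Numerically y/x = 1.364409, so x* = 36/(20.32 + 4·1.364409) = 1.3966 and y* = 1.364409·1.3966 = 1.9055.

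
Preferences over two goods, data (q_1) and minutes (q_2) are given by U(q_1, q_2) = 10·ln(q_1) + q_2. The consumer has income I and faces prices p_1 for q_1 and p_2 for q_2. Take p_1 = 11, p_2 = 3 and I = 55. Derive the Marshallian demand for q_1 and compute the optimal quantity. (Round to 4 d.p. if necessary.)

Set MRS = p_1/p_2: (10/q_1)/1 = p_1/p_2.
So q_1*(p_1,p_2) = 10·p_2/p_1, independent of income; and q_2* = (I − 10·p_2)/p_2.
At the given prices: q_1* = 10·3/11 = 2.7273.

q_1* = 2.7273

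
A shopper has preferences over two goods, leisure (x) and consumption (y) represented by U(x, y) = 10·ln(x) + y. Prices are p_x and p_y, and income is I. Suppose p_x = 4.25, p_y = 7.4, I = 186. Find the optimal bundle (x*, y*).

Set MRS = p_x/p_y: (10/x)/1 = p_x/p_y.
So x*(p_x,p_y) = 10·p_y/p_x, independent of income; and y* = (I − 10·p_y)/p_y.
At the given prices: x* = 10·7.4/4.25 = 17.4118, and y* = 15.1351.

x* = 17.4118, y* = 15.1351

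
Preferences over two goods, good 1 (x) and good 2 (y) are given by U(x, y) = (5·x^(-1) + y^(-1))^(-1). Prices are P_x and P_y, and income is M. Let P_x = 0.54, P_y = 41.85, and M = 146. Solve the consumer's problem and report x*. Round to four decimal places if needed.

x* = 54.7641

Numerically y/x = 0.0508, so x* = 146/(0.54 + 41.85·0.0508) = 54.7641.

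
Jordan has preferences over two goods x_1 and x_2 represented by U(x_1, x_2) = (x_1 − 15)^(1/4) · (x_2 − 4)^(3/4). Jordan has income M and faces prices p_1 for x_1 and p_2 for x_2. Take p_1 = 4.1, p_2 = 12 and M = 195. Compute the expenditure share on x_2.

MRS = (1/3)·(x_2−4)/(x_1−15). Tangency with p_1/p_2 gives x_2−4 = 3·(p_1/p_2)·(x_1−15).
Substituting into the budget: x_1* = 15 + 0.25·(M − 15·p_1 − 4·p_2)/p_1, and x_2* = 4 + 0.75·(…)/p_2.
Discretionary income = 195 − 15·4.1 − 4·12 = 85.5; x_1* = 15 + 0.25·85.5/4.1 = 20.2134; x_2* = 4 + 0.75·85.5/12 = 9.3438.
Expenditure on x_2: 12·9.3438 = 112.125; share = 0.575.

share on x_2 = 0.575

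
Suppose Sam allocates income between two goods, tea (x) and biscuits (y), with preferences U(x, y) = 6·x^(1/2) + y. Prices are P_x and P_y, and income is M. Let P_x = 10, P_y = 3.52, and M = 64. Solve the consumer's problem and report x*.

Set MRS = P_x/P_y: 3·x^(−1/2) = P_x/P_y.
Thus x* = (3·P_y/P_x)² — independent of M — with the rest of income spent on y.
Plugging in: x* = (3·3.52/10)² = 1.1151.

x* = 1.1151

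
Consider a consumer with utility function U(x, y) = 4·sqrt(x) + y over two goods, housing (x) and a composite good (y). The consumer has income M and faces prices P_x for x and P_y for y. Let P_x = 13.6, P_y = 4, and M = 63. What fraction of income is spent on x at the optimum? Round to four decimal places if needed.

Plugging in: x* = (2·4/13.6)² = 0.346, y* = 14.5735.
Expenditure on x: 13.6·0.346 = 4.7059; share = 0.0747.

share on x = 0.0747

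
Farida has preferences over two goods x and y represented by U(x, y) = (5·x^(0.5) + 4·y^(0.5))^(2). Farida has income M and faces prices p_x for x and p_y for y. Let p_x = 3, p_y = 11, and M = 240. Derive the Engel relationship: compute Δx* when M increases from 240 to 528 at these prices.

Δx* = 81.7337

MRS = MU_x/MU_y = (5/4)·(y/x)^(0.5). Set equal to p_x/p_y.
Hence y/x = ((4/5)·p_x/p_y)^(1/(0.5)), i.e. raised to the 2 power.
Substitute y = (y/x)·x into the budget: x* = M/(p_x + p_y·(y/x)).
Numerically y/x = 0.047603, so x* = 240/(3 + 11·0.047603) = 68.1115.
At M' = 528: x* = 149.8452. Change: 149.8452 − 68.1115 = 81.7337.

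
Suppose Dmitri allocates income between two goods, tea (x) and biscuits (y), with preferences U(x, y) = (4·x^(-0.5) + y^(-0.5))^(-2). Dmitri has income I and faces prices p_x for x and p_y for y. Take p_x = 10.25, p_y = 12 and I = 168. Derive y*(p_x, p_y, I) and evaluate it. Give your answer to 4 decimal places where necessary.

MU_x ∝ 4·x^(-1.5), MU_y ∝ y^(-1.5), so MRS = 4·(y/x)^(1.5) = p_x/p_y.
Hence y/x = ((1/4)·p_x/p_y)^(1/(1.5)), i.e. raised to the 2/3 power.
With the ratio pinned down, the budget gives x* = I/(p_x + p_y·(y/x)) and y* = (y/x)·x*.
Numerically y/x = 0.357263, so x* = 168/(10.25 + 12·0.357263) = 11.5566 and y* = 0.357263·11.5566 = 4.1287.

y* = 4.1287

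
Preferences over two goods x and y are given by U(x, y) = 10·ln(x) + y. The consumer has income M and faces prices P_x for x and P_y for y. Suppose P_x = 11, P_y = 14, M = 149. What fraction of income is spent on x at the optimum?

So x*(P_x,P_y) = 10·P_y/P_x, independent of income; and y* = (M − 10·P_y)/P_y.
At the given prices: x* = 10·14/11 = 12.7273, and y* = 0.6429.
Expenditure on x: 11·12.7273 = 140; share = 0.9396.

share on x = 0.9396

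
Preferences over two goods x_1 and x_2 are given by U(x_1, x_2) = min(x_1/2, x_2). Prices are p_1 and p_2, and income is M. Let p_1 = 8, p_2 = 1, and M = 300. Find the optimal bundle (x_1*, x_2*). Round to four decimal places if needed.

Leontief preferences: the optimum is at the kink where x_1/2 = x_2/1, i.e. x_2 = (1/2)·x_1.
Budget: p_1·x_1 + p_2·(1/2)·x_1 = M, so (2·p_1 + p_2)·x_1 = 2·M.
Demand: x_1*(p_1,p_2,M) = 2·M/(2·p_1 + p_2), x_2* = M/(2·p_1 + p_2).
Here 2·8 + 1 = 17, giving x_1* = 35.2941 and x_2* = 17.6471.

x_1* = 35.2941, x_2* = 17.6471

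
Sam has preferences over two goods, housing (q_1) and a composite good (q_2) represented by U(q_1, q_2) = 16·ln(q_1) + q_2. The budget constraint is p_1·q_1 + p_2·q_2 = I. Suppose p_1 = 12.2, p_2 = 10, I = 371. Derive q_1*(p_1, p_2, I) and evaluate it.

q_1* = 13.1148

MU_q_1 = 16/q_1, MU_q_2 = 1. Tangency: 16/q_1 = p_1/p_2.
So q_1*(p_1,p_2) = 16·p_2/p_1, independent of income; and q_2* = (I − 16·p_2)/p_2.
At the given prices: q_1* = 16·10/12.2 = 13.1148.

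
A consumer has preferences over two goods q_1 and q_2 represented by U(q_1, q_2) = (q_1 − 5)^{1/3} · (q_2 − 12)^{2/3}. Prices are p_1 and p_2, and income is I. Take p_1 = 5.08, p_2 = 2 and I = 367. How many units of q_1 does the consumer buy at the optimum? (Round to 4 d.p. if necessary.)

This is Cobb-Douglas in (q_1−5, q_2−12): tangency gives 1/3·p_2·(q_2−12) = 2/3·p_1·(q_1−5).
Substituting into the budget: q_1* = 5 + 1/3·(I − 5·p_1 − 12·p_2)/p_1, and q_2* = 12 + 2/3·(…)/p_2.
Discretionary income = 367 − 5·5.08 − 12·2 = 317.6; q_1* = 5 + 1/3·317.6/5.08 = 25.8399.

q_1* = 25.8399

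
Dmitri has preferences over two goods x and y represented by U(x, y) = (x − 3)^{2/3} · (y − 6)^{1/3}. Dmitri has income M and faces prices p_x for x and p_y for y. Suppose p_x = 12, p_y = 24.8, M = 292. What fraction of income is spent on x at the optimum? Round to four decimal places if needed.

share on x = 0.368

MRS = 2·(y−6)/(x−3). Tangency with p_x/p_y gives y−6 = (1/2)·(p_x/p_y)·(x−3).
After buying the subsistence bundle (3, 6), a share 2/3 of the remaining income goes to x: x* = 3 + 2/3·(M − 3p_x − 6p_y)/p_x.
Discretionary income = 292 − 3·12 − 6·24.8 = 107.2; x* = 3 + 2/3·107.2/12 = 8.9556; y* = 6 + 1/3·107.2/24.8 = 7.4409.
Expenditure on x: 12·8.9556 = 107.4667; share = 0.368.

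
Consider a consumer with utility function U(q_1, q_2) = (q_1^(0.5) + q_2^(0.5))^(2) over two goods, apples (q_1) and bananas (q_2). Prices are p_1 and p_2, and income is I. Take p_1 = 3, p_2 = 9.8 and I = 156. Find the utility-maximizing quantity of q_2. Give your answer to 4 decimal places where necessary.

q_2* = 3.7309

MRS = MU_q_1/MU_q_2 = (q_2/q_1)^(0.5). Set equal to p_1/p_2.
Solve for the ratio: q_2/q_1 = [p_1/p_2]^(2).
With the ratio pinned down, the budget gives q_1* = I/(p_1 + p_2·(q_2/q_1)) and q_2* = (q_2/q_1)·q_1*.
Numerically q_2/q_1 = 0.093711, so q_1* = 156/(3 + 9.8·0.093711) = 39.8125 and q_2* = 0.093711·39.8125 = 3.7309.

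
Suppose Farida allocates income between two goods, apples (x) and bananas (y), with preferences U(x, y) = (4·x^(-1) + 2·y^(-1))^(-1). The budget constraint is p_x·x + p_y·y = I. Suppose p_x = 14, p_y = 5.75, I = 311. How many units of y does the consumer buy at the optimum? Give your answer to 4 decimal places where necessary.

y* = 16.8668

With the ratio pinned down, the budget gives x* = I/(p_x + p_y·(y/x)) and y* = (y/x)·x*.
Numerically y/x = 1.103355, so x* = 311/(14 + 5.75·1.103355) = 15.2868 and y* = 1.103355·15.2868 = 16.8668.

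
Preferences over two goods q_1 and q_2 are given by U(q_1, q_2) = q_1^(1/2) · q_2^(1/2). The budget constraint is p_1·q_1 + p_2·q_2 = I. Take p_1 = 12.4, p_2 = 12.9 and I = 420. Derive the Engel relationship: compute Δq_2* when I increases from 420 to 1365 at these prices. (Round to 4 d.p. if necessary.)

Δq_2* = 36.6279

MU_q_1/MU_q_2 = (0.5·q_2)/(0.5·q_1); tangency sets this equal to p_1/p_2.
So 0.5·p_2·q_2 = 0.5·p_1·q_1; combined with the budget, a share 0.5 of income goes to q_1.
Demand: q_1*(p_1,p_2,I) = 0.5·I/p_1 and q_2* = 0.5·I/p_2.
At p_1=12.4, p_2=12.9, I=420: q_2* = 0.5·420/12.9 = 16.2791.
At I' = 1365: q_2* = 52.907. Change: 52.907 − 16.2791 = 36.6279.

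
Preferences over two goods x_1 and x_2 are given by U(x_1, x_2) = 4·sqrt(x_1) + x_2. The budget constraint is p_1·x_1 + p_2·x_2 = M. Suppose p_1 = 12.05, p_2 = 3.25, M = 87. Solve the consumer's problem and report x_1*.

Set MRS = p_1/p_2: 2·x_1^(−1/2) = p_1/p_2.
Solve: √x_1 = 2·p_2/p_1, so x_1*(p_1,p_2) = (2·p_2/p_1)², and x_2* = (M − p_1·x_1*)/p_2.
Plugging in: x_1* = (2·3.25/12.05)² = 0.291.

x_1* = 0.291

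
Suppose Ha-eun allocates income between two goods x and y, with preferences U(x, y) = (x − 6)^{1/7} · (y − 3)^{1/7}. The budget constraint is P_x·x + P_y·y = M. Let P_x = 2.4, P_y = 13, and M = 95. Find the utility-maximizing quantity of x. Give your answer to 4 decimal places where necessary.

x* = 14.6667

Let x' = x−6, y' = y−3. MRS = y'/x' = P_x/P_y.
Substituting into the budget: x* = 6 + 0.5·(M − 6·P_x − 3·P_y)/P_x, and y* = 3 + 0.5·(…)/P_y.
Discretionary income = 95 − 6·2.4 − 3·13 = 41.6; x* = 6 + 0.5·41.6/2.4 = 14.6667.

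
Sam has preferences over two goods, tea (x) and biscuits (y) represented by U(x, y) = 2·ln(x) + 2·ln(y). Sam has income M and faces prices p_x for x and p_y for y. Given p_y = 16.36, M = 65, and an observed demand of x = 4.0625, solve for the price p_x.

p_x = 8

The MRS is y/x. Set MRS = p_x/p_y.
Rearranging, p_y·y = p_x·x. Substituting into the budget gives p_x·x·(1 + 1) = M.
Demand: x*(p_x,p_y,M) = 0.5·M/p_x and y* = 0.5·M/p_y.
Set x* = 4.0625 in the demand function and solve for p_x: p_x = 8.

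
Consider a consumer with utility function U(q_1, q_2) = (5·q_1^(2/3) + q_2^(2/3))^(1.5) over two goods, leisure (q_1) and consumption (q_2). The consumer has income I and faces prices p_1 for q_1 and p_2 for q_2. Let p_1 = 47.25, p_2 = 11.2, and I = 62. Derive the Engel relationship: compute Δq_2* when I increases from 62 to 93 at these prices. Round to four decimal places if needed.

Numerically q_2/q_1 = 0.600677, so q_1* = 62/(47.25 + 11.2·0.600677) = 1.1486 and q_2* = 0.600677·1.1486 = 0.69.
At I' = 93: q_2* = 1.0349. Change: 1.0349 − 0.69 = 0.345.

Δq_2* = 0.345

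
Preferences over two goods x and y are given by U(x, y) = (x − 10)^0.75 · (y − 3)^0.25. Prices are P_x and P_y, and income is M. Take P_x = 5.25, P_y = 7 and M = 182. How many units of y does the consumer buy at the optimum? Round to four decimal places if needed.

y* = 6.875

This is Cobb-Douglas in (x−10, y−3): tangency gives 0.75·P_y·(y−3) = 0.25·P_x·(x−10).
Substituting into the budget: x* = 10 + 0.75·(M − 10·P_x − 3·P_y)/P_x, and y* = 3 + 0.25·(…)/P_y.
Discretionary income = 182 − 10·5.25 − 3·7 = 108.5; y* = 3 + 0.25·108.5/7 = 6.875.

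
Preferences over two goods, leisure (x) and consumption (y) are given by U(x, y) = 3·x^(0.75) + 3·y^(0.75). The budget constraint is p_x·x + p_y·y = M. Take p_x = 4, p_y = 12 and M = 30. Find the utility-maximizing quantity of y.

Substitute y = (y/x)·x into the budget: x* = M/(p_x + p_y·(y/x)).
Numerically y/x = 0.012346, so x* = 30/(4 + 12·0.012346) = 7.2321 and y* = 0.012346·7.2321 = 0.0893.

y* = 0.0893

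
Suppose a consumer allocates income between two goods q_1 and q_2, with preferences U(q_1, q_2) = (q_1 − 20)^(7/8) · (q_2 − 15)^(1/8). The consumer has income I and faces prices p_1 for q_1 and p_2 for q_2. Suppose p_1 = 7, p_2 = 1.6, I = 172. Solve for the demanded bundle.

MRS = 7·(q_2−15)/(q_1−20). Tangency with p_1/p_2 gives q_2−15 = (1/7)·(p_1/p_2)·(q_1−20).
After buying the subsistence bundle (20, 15), a share 0.875 of the remaining income goes to q_1: q_1* = 20 + 0.875·(I − 20p_1 − 15p_2)/p_1.
Discretionary income = 172 − 20·7 − 15·1.6 = 8; q_1* = 20 + 0.875·8/7 = 21; q_2* = 15 + 0.125·8/1.6 = 15.625.

q_1* = 21, q_2* = 15.625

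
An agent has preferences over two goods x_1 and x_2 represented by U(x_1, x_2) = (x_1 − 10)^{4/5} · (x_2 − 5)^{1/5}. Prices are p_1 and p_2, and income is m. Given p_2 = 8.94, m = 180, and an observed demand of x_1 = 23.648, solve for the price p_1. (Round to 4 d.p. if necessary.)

MRS = 4·(x_2−5)/(x_1−10). Tangency with p_1/p_2 gives x_2−5 = (1/4)·(p_1/p_2)·(x_1−10).
Substituting into the budget: x_1* = 10 + 0.8·(m − 10·p_1 − 5·p_2)/p_1, and x_2* = 5 + 0.2·(…)/p_2.
Set x_1* = 23.648 in the demand function and solve for p_1: p_1 = 5.

p_1 = 5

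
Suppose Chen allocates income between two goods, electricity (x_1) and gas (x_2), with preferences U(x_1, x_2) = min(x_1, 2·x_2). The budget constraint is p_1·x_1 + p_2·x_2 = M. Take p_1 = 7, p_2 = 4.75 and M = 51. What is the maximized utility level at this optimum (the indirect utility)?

Here 2·7 + 4.75 = 18.75, giving x_1* = 5.44 and x_2* = 2.72.
Utility at the optimum: U(5.44, 2.72) = 5.44.

V = 5.44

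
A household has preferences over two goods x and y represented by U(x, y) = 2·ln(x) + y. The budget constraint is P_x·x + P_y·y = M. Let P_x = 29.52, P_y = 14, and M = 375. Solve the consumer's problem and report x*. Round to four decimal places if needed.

Set MRS = P_x/P_y: (2/x)/1 = P_x/P_y.
So x*(P_x,P_y) = 2·P_y/P_x, independent of income; and y* = (M − 2·P_y)/P_y.
At the given prices: x* = 2·14/29.52 = 0.9485.

x* = 0.9485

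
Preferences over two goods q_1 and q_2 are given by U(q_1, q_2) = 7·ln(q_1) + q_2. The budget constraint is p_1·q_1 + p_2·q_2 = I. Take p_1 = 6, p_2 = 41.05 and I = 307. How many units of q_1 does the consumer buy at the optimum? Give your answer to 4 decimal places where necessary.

q_1* = 47.8917

Set MRS = p_1/p_2: (7/q_1)/1 = p_1/p_2.
So q_1*(p_1,p_2) = 7·p_2/p_1, independent of income; and q_2* = (I − 7·p_2)/p_2.
At the given prices: q_1* = 7·41.05/6 = 47.8917.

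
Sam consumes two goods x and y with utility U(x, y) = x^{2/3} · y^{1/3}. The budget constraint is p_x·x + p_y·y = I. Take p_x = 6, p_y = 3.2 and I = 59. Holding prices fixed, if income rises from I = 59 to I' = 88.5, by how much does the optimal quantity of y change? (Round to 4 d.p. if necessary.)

Tangency: MRS = 2·y/x = p_x/p_y.
So 2/3·p_y·y = 1/3·p_x·x; combined with the budget, a share 2/3 of income goes to x.
Demand: x*(p_x,p_y,I) = 2/3·I/p_x and y* = 1/3·I/p_y.
At p_x=6, p_y=3.2, I=59: y* = 1/3·59/3.2 = 6.1458.
At I' = 88.5: y* = 9.2188. Change: 9.2188 − 6.1458 = 3.0729.

Δy* = 3.0729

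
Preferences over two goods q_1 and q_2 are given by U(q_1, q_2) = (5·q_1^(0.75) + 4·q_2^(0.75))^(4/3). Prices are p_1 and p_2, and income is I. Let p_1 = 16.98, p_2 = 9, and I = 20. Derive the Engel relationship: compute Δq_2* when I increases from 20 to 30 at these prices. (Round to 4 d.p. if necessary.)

MU_q_1 ∝ 5·q_1^(-0.25), MU_q_2 ∝ 4·q_2^(-0.25), so MRS = (5/4)·(q_2/q_1)^(0.25) = p_1/p_2.
Solve for the ratio: q_2/q_1 = [(4/5)·p_1/p_2]^(4).
With the ratio pinned down, the budget gives q_1* = I/(p_1 + p_2·(q_2/q_1)) and q_2* = (q_2/q_1)·q_1*.
Numerically q_2/q_1 = 5.189681, so q_1* = 20/(16.98 + 9·5.189681) = 0.314 and q_2* = 5.189681·0.314 = 1.6297.
At I' = 30: q_2* = 2.4446. Change: 2.4446 − 1.6297 = 0.8149.

Δq_2* = 0.8149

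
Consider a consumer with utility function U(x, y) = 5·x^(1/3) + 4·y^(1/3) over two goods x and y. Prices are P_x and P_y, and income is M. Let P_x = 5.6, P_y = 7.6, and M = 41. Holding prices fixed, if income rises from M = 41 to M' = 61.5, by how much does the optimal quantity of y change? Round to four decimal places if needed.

Numerically y/x = 0.452581, so x* = 41/(5.6 + 7.6·0.452581) = 4.5356 and y* = 0.452581·4.5356 = 2.0527.
At M' = 61.5: y* = 3.0791. Change: 3.0791 − 2.0527 = 1.0264.

Δy* = 1.0264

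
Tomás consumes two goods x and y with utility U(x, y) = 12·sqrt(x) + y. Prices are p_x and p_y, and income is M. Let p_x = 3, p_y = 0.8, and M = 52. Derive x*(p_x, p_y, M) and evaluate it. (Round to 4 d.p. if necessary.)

Utility is quasi-linear in y; the FOC for x is 6/√x = p_x/p_y.
Solve: √x = 6·p_y/p_x, so x*(p_x,p_y) = (6·p_y/p_x)², and y* = (M − p_x·x*)/p_y.
Plugging in: x* = (6·0.8/3)² = 2.56.

x* = 2.56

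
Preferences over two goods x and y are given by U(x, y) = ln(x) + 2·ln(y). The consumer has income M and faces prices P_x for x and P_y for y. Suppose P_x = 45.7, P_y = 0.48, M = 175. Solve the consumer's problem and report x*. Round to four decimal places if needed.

x* = 1.2764

MU_x/MU_y = (y)/(2·x); tangency sets this equal to P_x/P_y.
Rearranging, P_y·y = 2·P_x·x. Substituting into the budget gives P_x·x·(1 + 2) = M.
Demand: x*(P_x,P_y,M) = 1/3·M/P_x and y* = 2/3·M/P_y.
At P_x=45.7, P_y=0.48, M=175: x* = 1/3·175/45.7 = 1.2764.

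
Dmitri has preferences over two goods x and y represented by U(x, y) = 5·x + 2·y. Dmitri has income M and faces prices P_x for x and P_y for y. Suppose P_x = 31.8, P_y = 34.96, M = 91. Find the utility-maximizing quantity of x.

x* = 2.8616

Linear utility — the consumer picks whichever good has higher MU/price: 5/31.8 = 0.1572 vs 2/34.96 = 0.0572.
x gives more utility per dollar, so spend all income on x: x* = M/P_x, y* = 0.
Numerically: x* = 2.8616, y* = 0.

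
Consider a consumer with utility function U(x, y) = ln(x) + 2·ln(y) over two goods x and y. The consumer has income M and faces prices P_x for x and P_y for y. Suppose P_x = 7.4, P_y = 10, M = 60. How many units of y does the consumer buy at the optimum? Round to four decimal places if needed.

y* = 4

Tangency: MRS = (1/2)·y/x = P_x/P_y.
Rearranging, P_y·y = 2·P_x·x. Substituting into the budget gives P_x·x·(1 + 2) = M.
Demand: x*(P_x,P_y,M) = 1/3·M/P_x and y* = 2/3·M/P_y.
At P_x=7.4, P_y=10, M=60: y* = 2/3·60/10 = 4.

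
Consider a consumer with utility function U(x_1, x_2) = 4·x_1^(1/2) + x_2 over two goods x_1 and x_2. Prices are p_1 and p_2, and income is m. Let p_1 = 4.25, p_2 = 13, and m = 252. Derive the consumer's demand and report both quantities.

MU_x_1 = 2/√x_1, MU_x_2 = 1. Tangency: 2/√x_1 = p_1/p_2.
Thus x_1* = (2·p_2/p_1)² — independent of m — with the rest of income spent on x_2.
Plugging in: x_1* = (2·13/4.25)² = 37.4256, x_2* = 7.1493.

x_1* = 37.4256, x_2* = 7.1493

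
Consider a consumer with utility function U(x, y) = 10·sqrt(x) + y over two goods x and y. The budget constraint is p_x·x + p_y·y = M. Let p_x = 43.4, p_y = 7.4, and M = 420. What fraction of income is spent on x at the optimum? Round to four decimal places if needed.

Utility is quasi-linear in y; the FOC for x is 5/√x = p_x/p_y.
Solve: √x = 5·p_y/p_x, so x*(p_x,p_y) = (5·p_y/p_x)², and y* = (M − p_x·x*)/p_y.
Plugging in: x* = (5·7.4/43.4)² = 0.7268, y* = 52.4941.
Expenditure on x: 43.4·0.7268 = 31.5438; share = 0.0751.

share on x = 0.0751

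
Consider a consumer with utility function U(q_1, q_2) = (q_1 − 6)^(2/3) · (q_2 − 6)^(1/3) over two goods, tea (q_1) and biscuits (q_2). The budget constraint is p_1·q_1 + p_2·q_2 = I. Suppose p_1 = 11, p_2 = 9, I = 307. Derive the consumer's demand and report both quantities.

Discretionary income = 307 − 6·11 − 6·9 = 187; q_1* = 6 + 2/3·187/11 = 17.3333; q_2* = 6 + 1/3·187/9 = 12.9259.

q_1* = 17.3333, q_2* = 12.9259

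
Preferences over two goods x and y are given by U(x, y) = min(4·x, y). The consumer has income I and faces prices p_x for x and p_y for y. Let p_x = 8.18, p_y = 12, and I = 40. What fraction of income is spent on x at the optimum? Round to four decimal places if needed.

With perfect complements, no substitution: consume in ratio x:y = 1:4.
Budget: p_x·x + p_y·4·x = I, so (p_x + 4·p_y)·x = I.
Demand: x*(p_x,p_y,I) = I/(p_x + 4·p_y), y* = 4·I/(p_x + 4·p_y).
Here 8.18 + 4·12 = 56.18, giving x* = 0.712 and y* = 2.848.
Expenditure on x: 8.18·0.712 = 5.8241; share = 0.1456.

share on x = 0.1456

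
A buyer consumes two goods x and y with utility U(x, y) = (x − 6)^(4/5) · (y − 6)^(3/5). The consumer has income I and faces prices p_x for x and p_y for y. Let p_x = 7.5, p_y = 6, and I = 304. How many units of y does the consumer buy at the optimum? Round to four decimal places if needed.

y* = 21.9286

Substituting into the budget: x* = 6 + 4/7·(I − 6·p_x − 6·p_y)/p_x, and y* = 6 + 3/7·(…)/p_y.
Discretionary income = 304 − 6·7.5 − 6·6 = 223; y* = 6 + 3/7·223/6 = 21.9286.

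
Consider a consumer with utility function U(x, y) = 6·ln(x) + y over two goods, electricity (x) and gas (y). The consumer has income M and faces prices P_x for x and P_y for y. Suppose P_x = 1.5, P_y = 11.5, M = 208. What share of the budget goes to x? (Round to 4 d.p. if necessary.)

Set MRS = P_x/P_y: (6/x)/1 = P_x/P_y.
So x*(P_x,P_y) = 6·P_y/P_x, independent of income; and y* = (M − 6·P_y)/P_y.
At the given prices: x* = 6·11.5/1.5 = 46, and y* = 12.087.
Expenditure on x: 1.5·46 = 69; share = 0.3317.

share on x = 0.3317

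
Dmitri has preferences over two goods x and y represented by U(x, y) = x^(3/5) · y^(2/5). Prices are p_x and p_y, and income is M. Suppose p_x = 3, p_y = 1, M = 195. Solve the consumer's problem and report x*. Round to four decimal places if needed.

Tangency: MRS = (3/2)·y/x = p_x/p_y.
Rearranging, p_y·y = (2/3)·p_x·x. Substituting into the budget gives p_x·x·(1 + (2/3)) = M.
Demand: x*(p_x,p_y,M) = 0.6·M/p_x and y* = 0.4·M/p_y.
At p_x=3, p_y=1, M=195: x* = 0.6·195/3 = 39.

x* = 39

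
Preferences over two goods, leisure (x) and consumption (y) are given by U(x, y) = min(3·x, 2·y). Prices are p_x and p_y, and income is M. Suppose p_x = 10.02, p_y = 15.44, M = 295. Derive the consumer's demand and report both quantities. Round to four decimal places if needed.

Leontief preferences: the optimum is at the kink where x/2 = y/3, i.e. y = (3/2)·x.
Budget: p_x·x + p_y·(3/2)·x = M, so (2·p_x + 3·p_y)·x = 2·M.
Demand: x*(p_x,p_y,M) = 2·M/(2·p_x + 3·p_y), y* = 3·M/(2·p_x + 3·p_y).
Here 2·10.02 + 3·15.44 = 66.36, giving x* = 8.8909 and y* = 13.3363.

x* = 8.8909, y* = 13.3363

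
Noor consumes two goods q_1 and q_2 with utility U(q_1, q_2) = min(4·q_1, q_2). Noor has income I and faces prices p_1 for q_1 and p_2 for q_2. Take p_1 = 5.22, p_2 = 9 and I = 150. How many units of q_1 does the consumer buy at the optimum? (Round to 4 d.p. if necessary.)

With perfect complements, no substitution: consume in ratio q_1:q_2 = 1:4.
Budget: p_1·q_1 + p_2·4·q_1 = I, so (p_1 + 4·p_2)·q_1 = I.
Demand: q_1*(p_1,p_2,I) = I/(p_1 + 4·p_2), q_2* = 4·I/(p_1 + 4·p_2).
Here 5.22 + 4·9 = 41.22, giving q_1* = 3.639.

q_1* = 3.639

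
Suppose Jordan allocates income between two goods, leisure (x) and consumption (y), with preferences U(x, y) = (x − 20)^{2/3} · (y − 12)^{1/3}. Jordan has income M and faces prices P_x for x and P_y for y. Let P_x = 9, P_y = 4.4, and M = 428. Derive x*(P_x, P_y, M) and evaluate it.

x* = 34.4593

After buying the subsistence bundle (20, 12), a share 2/3 of the remaining income goes to x: x* = 20 + 2/3·(M − 20P_x − 12P_y)/P_x.
Discretionary income = 428 − 20·9 − 12·4.4 = 195.2; x* = 20 + 2/3·195.2/9 = 34.4593.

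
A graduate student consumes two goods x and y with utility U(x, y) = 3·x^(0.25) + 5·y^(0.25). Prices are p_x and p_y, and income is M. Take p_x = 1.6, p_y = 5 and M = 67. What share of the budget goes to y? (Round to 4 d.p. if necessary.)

share on y = 0.5748

MU_x ∝ 3·x^(-0.75), MU_y ∝ 5·y^(-0.75), so MRS = (3/5)·(y/x)^(0.75) = p_x/p_y.
Solve for the ratio: y/x = [(5/3)·p_x/p_y]^(4/3).
Substitute y = (y/x)·x into the budget: x* = M/(p_x + p_y·(y/x)).
Numerically y/x = 0.432512, so x* = 67/(1.6 + 5·0.432512) = 17.807 and y* = 0.432512·17.807 = 7.7018.
Expenditure on y: 5·7.7018 = 38.5088; share = 0.5748.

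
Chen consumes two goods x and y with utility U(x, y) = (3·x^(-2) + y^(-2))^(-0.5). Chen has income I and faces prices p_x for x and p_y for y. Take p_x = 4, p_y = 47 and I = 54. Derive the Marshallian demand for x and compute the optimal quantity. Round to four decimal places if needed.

MRS = MU_x/MU_y = 3·(y/x)^(3). Set equal to p_x/p_y.
Hence y/x = ((1/3)·p_x/p_y)^(1/(3)), i.e. raised to the 1/3 power.
Substitute y = (y/x)·x into the budget: x* = I/(p_x + p_y·(y/x)).
Numerically y/x = 0.304986, so x* = 54/(4 + 47·0.304986) = 2.9453.

x* = 2.9453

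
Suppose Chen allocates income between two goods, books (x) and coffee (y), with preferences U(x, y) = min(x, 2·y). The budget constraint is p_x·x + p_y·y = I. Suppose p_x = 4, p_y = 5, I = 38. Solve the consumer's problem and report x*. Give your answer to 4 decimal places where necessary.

With perfect complements, no substitution: consume in ratio x:y = 2:1.
Budget: p_x·x + p_y·(1/2)·x = I, so (2·p_x + p_y)·x = 2·I.
Demand: x*(p_x,p_y,I) = 2·I/(2·p_x + p_y), y* = I/(2·p_x + p_y).
Here 2·4 + 5 = 13, giving x* = 5.8462.

x* = 5.8462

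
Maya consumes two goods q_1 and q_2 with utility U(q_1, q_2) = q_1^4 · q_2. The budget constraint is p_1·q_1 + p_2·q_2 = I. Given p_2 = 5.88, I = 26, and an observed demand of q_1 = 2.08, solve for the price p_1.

p_1 = 10

Tangency: MRS = 4·q_2/q_1 = p_1/p_2.
So 4·p_2·q_2 = p_1·q_1; combined with the budget, a share 0.8 of income goes to q_1.
Demand: q_1*(p_1,p_2,I) = 0.8·I/p_1 and q_2* = 0.2·I/p_2.
Set q_1* = 2.08 in the demand function and solve for p_1: p_1 = 10.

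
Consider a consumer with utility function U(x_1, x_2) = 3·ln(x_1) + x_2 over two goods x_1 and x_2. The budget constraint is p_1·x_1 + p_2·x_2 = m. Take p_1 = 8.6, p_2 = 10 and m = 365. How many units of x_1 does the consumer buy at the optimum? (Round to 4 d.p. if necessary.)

So x_1*(p_1,p_2) = 3·p_2/p_1, independent of income; and x_2* = (m − 3·p_2)/p_2.
At the given prices: x_1* = 3·10/8.6 = 3.4884.

x_1* = 3.4884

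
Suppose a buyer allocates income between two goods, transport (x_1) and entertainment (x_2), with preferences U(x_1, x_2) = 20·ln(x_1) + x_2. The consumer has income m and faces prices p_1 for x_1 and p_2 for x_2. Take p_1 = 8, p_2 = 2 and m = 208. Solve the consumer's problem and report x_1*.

Set MRS = p_1/p_2: (20/x_1)/1 = p_1/p_2.
So x_1*(p_1,p_2) = 20·p_2/p_1, independent of income; and x_2* = (m − 20·p_2)/p_2.
At the given prices: x_1* = 20·2/8 = 5.

x_1* = 5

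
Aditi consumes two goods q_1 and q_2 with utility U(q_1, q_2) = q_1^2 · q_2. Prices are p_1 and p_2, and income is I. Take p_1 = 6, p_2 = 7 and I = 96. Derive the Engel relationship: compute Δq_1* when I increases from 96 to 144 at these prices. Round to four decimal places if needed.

Δq_1* = 5.3333

Demand: q_1*(p_1,p_2,I) = 2/3·I/p_1 and q_2* = 1/3·I/p_2.
At p_1=6, p_2=7, I=96: q_1* = 2/3·96/6 = 10.6667.
At I' = 144: q_1* = 16. Change: 16 − 10.6667 = 5.3333.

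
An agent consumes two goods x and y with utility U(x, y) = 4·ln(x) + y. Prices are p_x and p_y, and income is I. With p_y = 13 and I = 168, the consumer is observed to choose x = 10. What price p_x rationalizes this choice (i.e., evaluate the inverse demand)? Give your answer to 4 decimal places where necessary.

p_x = 5.2

MU_x = 4/x, MU_y = 1. Tangency: 4/x = p_x/p_y.
So x*(p_x,p_y) = 4·p_y/p_x, independent of income; and y* = (I − 4·p_y)/p_y.
Set x* = 10 in the demand function and solve for p_x: p_x = 5.2.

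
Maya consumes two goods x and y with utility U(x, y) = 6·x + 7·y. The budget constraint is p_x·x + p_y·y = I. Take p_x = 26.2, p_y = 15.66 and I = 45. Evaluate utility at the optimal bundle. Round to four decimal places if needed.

Linear utility — the consumer picks whichever good has higher MU/price: 6/26.2 = 0.229 vs 7/15.66 = 0.447.
y gives more utility per dollar, so spend all income on y: y* = I/p_y, x* = 0.
Numerically: x* = 0, y* = 2.8736.
Utility at the optimum: U(0, 2.8736) = 20.1149.

V = 20.1149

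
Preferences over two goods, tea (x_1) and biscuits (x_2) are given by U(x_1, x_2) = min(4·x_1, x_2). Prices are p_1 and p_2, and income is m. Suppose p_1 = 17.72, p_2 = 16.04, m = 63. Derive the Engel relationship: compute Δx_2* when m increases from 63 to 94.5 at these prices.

Here 17.72 + 4·16.04 = 81.88, giving x_2* = 3.0777.
At m' = 94.5: x_2* = 4.6165. Change: 4.6165 − 3.0777 = 1.5388.

Δx_2* = 1.5388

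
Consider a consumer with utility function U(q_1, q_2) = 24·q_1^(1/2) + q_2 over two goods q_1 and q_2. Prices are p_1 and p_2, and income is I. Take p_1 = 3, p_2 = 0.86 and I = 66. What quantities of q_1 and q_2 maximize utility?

Set MRS = p_1/p_2: 12·q_1^(−1/2) = p_1/p_2.
Thus q_1* = (12·p_2/p_1)² — independent of I — with the rest of income spent on q_2.
Plugging in: q_1* = (12·0.86/3)² = 11.8336, q_2* = 35.4642.

q_1* = 11.8336, q_2* = 35.4642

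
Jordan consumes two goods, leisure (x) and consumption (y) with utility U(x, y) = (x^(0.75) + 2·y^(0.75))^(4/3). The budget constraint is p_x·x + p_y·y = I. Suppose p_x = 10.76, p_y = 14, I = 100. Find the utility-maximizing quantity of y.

y* = 6.2785

MRS = MU_x/MU_y = (1/2)·(y/x)^(0.25). Set equal to p_x/p_y.
Solve for the ratio: y/x = [2·p_x/p_y]^(4).
Substitute y = (y/x)·x into the budget: x* = I/(p_x + p_y·(y/x)).
Numerically y/x = 5.582862, so x* = 100/(10.76 + 14·5.582862) = 1.1246 and y* = 5.582862·1.1246 = 6.2785.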